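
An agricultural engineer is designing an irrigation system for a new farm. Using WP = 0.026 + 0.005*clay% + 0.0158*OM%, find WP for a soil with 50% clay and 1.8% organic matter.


WP = 0.026 + 0.005*50 + 0.0158*1.8
   = 0.026 + 0.2500 + 0.0284
   = 0.3044


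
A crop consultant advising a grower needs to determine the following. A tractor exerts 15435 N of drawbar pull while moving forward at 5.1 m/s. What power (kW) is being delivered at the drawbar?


P = F * v / 1000
  = 15435 * 5.1 / 1000
  = 78718.50 / 1000
  = 78.72 kW


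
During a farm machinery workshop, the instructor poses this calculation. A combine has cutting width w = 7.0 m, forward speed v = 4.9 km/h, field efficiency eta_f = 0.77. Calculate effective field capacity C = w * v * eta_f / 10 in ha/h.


C = w * v * eta_f / 10
  = 7.0 * 4.9 * 0.77 / 10
  = 26.41 / 10
  = 2.64 ha/h


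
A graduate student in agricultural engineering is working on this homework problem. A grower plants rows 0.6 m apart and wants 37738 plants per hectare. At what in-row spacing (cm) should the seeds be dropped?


spacing = 10000 / (row_sp * density)
        = 10000 / (0.6 * 37738)
        = 10000 / 22642.80
        = 0.44164 m = 44.16 cm


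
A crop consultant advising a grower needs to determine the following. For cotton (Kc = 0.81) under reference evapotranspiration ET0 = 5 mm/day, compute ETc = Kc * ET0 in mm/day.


ETc = Kc * ET0
    = 0.81 * 5
    = 4.05 mm/day


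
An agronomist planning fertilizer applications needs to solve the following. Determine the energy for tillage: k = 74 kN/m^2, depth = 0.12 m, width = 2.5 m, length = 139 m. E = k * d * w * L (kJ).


E = k * d * w * L
  = 74 * 0.12 * 2.5 * 139
  = 3085.80 kJ


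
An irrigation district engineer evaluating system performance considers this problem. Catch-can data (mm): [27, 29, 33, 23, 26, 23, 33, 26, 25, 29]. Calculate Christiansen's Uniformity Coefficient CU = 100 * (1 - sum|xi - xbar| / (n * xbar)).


xbar = 274 / 10 = 27.400
sum|xi - xbar| = 28.800
CU = 100 * (1 - 28.800 / (10 * 27.400))
   = 100 * (1 - 0.1051)
   = 89.49%


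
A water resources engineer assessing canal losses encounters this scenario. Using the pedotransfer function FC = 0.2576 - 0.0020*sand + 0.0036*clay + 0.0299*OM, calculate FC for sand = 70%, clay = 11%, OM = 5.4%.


FC = 0.2576 - 0.0020*70 + 0.0036*11 + 0.0299*5.4
   = 0.2576 - 0.1400 + 0.0396 + 0.1615
   = 0.3187


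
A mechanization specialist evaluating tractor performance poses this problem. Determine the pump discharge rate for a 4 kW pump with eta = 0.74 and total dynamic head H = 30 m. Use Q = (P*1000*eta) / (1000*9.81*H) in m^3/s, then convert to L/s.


Q = (P * 1000 * eta) / (rho * g * H)
  = (4 * 1000 * 0.74) / (1000 * 9.81 * 30)
  = 2960 / 294300
  = 0.01006 m^3/s = 10.06 L/s


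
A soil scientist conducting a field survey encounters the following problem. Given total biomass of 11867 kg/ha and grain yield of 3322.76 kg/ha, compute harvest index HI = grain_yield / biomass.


HI = grain_yield / biomass
   = 3322.76 / 11867
   = 0.28


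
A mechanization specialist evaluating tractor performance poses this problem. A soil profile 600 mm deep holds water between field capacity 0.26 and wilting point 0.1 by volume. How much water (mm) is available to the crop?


AW = (FC - WP) * D
   = (0.26 - 0.1) * 600
   = 0.16 * 600
   = 96 mm


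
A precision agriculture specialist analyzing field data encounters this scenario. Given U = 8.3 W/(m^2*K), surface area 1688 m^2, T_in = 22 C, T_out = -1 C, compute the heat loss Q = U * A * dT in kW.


dT = 22 - (-1) = 23 K
Q = U * A * dT
  = 8.3 * 1688 * 23
  = 322239.20 W = 322.24 kW


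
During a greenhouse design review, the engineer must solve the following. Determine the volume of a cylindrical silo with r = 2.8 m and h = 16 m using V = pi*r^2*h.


V = pi * r^2 * h
  = pi * 2.8^2 * 16
  = pi * 7.84 * 16
  = 394.08 m^3


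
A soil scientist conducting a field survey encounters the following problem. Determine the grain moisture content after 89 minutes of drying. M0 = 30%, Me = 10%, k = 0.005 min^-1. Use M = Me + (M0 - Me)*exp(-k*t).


M = Me + (M0 - Me) * e^(-k*t)
  = 10 + (30 - 10) * e^(-0.005*89)
  = 10 + 20 * e^(-0.445)
  = 10 + 20 * 0.64082
  = 10 + 12.8165
  = 22.82%


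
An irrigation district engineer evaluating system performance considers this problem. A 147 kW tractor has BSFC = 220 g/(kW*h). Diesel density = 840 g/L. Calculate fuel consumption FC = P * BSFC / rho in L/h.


FC = P * BSFC / rho_fuel
   = 147 * 220 / 840
   = 32340 / 840
   = 38.50 L/h


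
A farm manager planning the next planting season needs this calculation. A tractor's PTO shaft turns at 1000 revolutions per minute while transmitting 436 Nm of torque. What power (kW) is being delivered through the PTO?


P = 2*pi*n*T / 60000
  = 2*pi * 1000 * 436 / 60000
  = 2739468.79 / 60000
  = 45.66 kW


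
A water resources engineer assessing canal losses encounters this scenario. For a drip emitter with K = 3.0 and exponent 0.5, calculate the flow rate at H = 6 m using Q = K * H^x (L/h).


Q = K * H^x
  = 3.0 * 6^0.5
  = 3.0 * 2.4495
  = 7.35 L/h


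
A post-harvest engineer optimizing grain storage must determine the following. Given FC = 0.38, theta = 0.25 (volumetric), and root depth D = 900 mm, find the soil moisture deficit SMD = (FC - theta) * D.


SMD = (FC - theta) * D
    = (0.38 - 0.25) * 900
    = 0.130 * 900
    = 117 mm


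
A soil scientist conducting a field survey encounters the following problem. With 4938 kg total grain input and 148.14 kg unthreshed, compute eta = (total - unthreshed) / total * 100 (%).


eta = (total - unthreshed) / total * 100
    = (4938 - 148.14) / 4938 * 100
    = 4789.86 / 4938 * 100
    = 97%


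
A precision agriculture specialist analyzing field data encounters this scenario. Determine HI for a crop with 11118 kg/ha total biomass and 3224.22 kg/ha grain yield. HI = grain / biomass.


HI = grain_yield / biomass
   = 3224.22 / 11118
   = 0.29


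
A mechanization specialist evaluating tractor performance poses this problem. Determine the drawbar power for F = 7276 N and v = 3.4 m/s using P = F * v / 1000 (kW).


P = F * v / 1000
  = 7276 * 3.4 / 1000
  = 24738.40 / 1000
  = 24.74 kW


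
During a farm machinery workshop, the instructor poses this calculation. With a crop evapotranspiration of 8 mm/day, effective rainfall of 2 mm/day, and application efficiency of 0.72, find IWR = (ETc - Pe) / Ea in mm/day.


IWR = (ETc - Pe) / Ea
    = (8 - 2) / 0.72
    = 6 / 0.72
    = 8.33 mm/day


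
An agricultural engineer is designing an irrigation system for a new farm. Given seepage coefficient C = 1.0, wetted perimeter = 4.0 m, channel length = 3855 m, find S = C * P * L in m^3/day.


S = C * P * L
  = 1.0 * 4.0 * 3855
  = 15420 m^3/day


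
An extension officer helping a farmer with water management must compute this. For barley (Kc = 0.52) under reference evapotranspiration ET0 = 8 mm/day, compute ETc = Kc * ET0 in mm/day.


ETc = Kc * ET0
    = 0.52 * 8
    = 4.16 mm/day


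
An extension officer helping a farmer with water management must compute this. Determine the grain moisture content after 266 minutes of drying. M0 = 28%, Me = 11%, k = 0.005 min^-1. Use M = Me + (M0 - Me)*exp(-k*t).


M = Me + (M0 - Me) * e^(-k*t)
  = 11 + (28 - 11) * e^(-0.005*266)
  = 11 + 17 * e^(-1.330)
  = 11 + 17 * 0.26448
  = 11 + 4.4961
  = 15.50%


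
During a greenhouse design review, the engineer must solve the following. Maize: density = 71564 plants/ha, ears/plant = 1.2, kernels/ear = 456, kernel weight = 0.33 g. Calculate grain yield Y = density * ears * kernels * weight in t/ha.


Y = density * ears * kernels * kw
  = 71564 * 1.2 * 456 * 0.33 g/ha
  = 12922740.86 g/ha
  = 12922.74 kg/ha = 12.92 t/ha


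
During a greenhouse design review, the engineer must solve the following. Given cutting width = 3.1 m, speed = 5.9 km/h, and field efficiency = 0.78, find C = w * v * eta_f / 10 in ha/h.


C = w * v * eta_f / 10
  = 3.1 * 5.9 * 0.78 / 10
  = 14.27 / 10
  = 1.43 ha/h


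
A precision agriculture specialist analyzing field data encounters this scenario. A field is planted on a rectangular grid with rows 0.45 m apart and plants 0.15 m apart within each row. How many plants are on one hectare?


D = 10000 / (row_sp * plant_sp)
  = 10000 / (0.45 * 0.15)
  = 10000 / 0.0675
  = 148148.15 plants/ha


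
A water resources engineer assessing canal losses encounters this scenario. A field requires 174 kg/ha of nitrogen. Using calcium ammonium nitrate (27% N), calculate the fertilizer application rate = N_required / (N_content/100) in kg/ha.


Rate = N_required / (N_content / 100)
     = 174 / (27 / 100)
     = 174 / 0.27
     = 644.44 kg/ha


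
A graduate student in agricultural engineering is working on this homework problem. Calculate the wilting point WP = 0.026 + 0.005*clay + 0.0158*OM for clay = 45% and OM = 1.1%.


WP = 0.026 + 0.005*45 + 0.0158*1.1
   = 0.026 + 0.2250 + 0.0174
   = 0.2684


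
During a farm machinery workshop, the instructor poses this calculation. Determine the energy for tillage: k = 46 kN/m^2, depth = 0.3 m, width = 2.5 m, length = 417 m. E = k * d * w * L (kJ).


E = k * d * w * L
  = 46 * 0.3 * 2.5 * 417
  = 14386.50 kJ


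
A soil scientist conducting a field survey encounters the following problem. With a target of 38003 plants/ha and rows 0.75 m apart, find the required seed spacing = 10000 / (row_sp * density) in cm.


spacing = 10000 / (row_sp * density)
        = 10000 / (0.75 * 38003)
        = 10000 / 28502.25
        = 0.35085 m = 35.08 cm


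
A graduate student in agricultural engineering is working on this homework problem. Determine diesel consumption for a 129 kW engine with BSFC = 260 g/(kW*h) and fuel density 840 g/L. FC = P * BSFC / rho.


FC = P * BSFC / rho_fuel
   = 129 * 260 / 840
   = 33540 / 840
   = 39.93 L/h


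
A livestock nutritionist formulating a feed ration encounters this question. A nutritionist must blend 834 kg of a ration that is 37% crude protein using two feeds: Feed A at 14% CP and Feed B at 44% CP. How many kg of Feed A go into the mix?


parts_A = CP_b - target = 44 - 37 = 7
parts_B = target - CP_a = 37 - 14 = 23
total_parts = 7 + 23 = 30
Feed A = 834 * 7 / 30 = 194.60 kg
Feed B = 834 * 23 / 30 = 639.40 kg

194.60 kg


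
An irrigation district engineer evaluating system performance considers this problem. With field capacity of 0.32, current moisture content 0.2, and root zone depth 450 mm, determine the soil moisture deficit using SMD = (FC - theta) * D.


SMD = (FC - theta) * D
    = (0.32 - 0.2) * 450
    = 0.120 * 450
    = 54 mm


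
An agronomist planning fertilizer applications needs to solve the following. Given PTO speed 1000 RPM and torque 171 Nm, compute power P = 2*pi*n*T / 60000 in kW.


P = 2*pi*n*T / 60000
  = 2*pi * 1000 * 171 / 60000
  = 1074424.69 / 60000
  = 17.91 kW


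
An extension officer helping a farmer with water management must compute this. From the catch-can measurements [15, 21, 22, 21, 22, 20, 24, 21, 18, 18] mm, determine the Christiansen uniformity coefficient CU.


xbar = 202 / 10 = 20.200
sum|xi - xbar| = 19.600
CU = 100 * (1 - 19.600 / (10 * 20.200))
   = 100 * (1 - 0.0970)
   = 90.30%


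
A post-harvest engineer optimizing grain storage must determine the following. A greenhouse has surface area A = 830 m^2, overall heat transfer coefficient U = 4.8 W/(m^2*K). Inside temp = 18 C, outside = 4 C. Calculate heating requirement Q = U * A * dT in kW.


dT = 18 - (4) = 14 K
Q = U * A * dT
  = 4.8 * 830 * 14
  = 55776 W = 55.78 kW


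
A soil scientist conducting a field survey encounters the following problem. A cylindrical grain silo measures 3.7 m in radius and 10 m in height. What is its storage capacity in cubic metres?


V = pi * r^2 * h
  = pi * 3.7^2 * 10
  = pi * 13.69 * 10
  = 430.08 m^3


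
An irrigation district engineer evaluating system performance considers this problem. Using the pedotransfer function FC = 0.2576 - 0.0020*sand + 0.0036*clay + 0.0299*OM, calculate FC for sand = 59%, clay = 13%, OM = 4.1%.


FC = 0.2576 - 0.0020*59 + 0.0036*13 + 0.0299*4.1
   = 0.2576 - 0.1180 + 0.0468 + 0.1226
   = 0.3090


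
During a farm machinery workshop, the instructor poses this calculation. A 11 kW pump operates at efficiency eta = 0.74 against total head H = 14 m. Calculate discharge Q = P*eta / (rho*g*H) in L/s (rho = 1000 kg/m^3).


Q = (P * 1000 * eta) / (rho * g * H)
  = (11 * 1000 * 0.74) / (1000 * 9.81 * 14)
  = 8140 / 137340
  = 0.05927 m^3/s = 59.27 L/s


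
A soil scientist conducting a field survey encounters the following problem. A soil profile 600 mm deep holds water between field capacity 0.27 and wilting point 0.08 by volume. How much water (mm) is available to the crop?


AW = (FC - WP) * D
   = (0.27 - 0.08) * 600
   = 0.19 * 600
   = 114 mm


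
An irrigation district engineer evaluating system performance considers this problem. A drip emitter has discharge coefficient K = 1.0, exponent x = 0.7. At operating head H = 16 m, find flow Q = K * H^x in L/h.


Q = K * H^x
  = 1.0 * 16^0.7
  = 1.0 * 6.9644
  = 6.96 L/h


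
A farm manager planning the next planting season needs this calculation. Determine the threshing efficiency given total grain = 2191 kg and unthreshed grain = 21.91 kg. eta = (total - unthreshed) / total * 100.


eta = (total - unthreshed) / total * 100
    = (2191 - 21.91) / 2191 * 100
    = 2169.09 / 2191 * 100
    = 99%


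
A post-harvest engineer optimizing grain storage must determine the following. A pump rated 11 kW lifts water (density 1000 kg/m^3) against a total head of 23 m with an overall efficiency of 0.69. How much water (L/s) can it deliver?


Q = (P * 1000 * eta) / (rho * g * H)
  = (11 * 1000 * 0.69) / (1000 * 9.81 * 23)
  = 7590 / 225630
  = 0.03364 m^3/s = 33.64 L/s


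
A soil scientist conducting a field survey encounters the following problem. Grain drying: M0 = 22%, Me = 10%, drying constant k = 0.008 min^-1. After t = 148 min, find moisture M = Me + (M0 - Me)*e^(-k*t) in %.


M = Me + (M0 - Me) * e^(-k*t)
  = 10 + (22 - 10) * e^(-0.008*148)
  = 10 + 12 * e^(-1.184)
  = 10 + 12 * 0.30605
  = 10 + 3.6726
  = 13.67%


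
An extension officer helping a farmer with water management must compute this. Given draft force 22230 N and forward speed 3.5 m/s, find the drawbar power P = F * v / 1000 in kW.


P = F * v / 1000
  = 22230 * 3.5 / 1000
  = 77805 / 1000
  = 77.81 kW


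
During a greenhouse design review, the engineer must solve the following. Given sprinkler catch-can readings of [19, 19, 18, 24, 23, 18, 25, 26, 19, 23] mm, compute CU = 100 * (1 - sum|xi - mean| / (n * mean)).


xbar = 214 / 10 = 21.400
sum|xi - xbar| = 28
CU = 100 * (1 - 28 / (10 * 21.400))
   = 100 * (1 - 0.1308)
   = 86.92%


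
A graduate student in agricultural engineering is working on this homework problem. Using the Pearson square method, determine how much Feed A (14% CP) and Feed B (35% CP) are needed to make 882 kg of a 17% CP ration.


parts_A = CP_b - target = 35 - 17 = 18
parts_B = target - CP_a = 17 - 14 = 3
total_parts = 18 + 3 = 21
Feed A = 882 * 18 / 21 = 756 kg
Feed B = 882 * 3 / 21 = 126 kg

756 kg


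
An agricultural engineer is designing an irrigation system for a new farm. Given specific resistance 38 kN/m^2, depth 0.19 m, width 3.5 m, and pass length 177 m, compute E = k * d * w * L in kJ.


E = k * d * w * L
  = 38 * 0.19 * 3.5 * 177
  = 4472.79 kJ


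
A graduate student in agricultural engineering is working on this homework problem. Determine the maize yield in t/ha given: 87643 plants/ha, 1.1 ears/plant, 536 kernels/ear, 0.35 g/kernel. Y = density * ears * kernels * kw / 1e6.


Y = density * ears * kernels * kw
  = 87643 * 1.1 * 536 * 0.35 g/ha
  = 18086009.48 g/ha
  = 18086.01 kg/ha = 18.09 t/ha


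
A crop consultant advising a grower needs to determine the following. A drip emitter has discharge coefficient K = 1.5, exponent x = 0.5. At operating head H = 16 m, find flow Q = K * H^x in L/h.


Q = K * H^x
  = 1.5 * 16^0.5
  = 1.5 * 4
  = 6 L/h


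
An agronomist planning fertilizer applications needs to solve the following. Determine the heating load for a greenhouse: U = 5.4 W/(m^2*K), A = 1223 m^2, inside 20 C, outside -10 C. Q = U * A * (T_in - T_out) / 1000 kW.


dT = 20 - (-10) = 30 K
Q = U * A * dT
  = 5.4 * 1223 * 30
  = 198126 W = 198.13 kW


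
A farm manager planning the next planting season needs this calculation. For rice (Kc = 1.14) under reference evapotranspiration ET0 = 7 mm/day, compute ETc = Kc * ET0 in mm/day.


ETc = Kc * ET0
    = 1.14 * 7
    = 7.98 mm/day


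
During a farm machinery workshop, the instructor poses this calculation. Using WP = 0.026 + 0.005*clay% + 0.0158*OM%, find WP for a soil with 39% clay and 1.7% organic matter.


WP = 0.026 + 0.005*39 + 0.0158*1.7
   = 0.026 + 0.1950 + 0.0269
   = 0.2479


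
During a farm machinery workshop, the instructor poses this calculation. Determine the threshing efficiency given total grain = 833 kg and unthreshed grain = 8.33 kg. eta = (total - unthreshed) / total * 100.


eta = (total - unthreshed) / total * 100
    = (833 - 8.33) / 833 * 100
    = 824.67 / 833 * 100
    = 99%


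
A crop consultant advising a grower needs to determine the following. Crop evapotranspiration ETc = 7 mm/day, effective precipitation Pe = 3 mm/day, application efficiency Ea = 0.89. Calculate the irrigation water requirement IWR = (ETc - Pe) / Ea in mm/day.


IWR = (ETc - Pe) / Ea
    = (7 - 3) / 0.89
    = 4 / 0.89
    = 4.49 mm/day


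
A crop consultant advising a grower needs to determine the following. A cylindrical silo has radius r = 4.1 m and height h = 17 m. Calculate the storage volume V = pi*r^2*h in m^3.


V = pi * r^2 * h
  = pi * 4.1^2 * 17
  = pi * 16.81 * 17
  = 897.77 m^3


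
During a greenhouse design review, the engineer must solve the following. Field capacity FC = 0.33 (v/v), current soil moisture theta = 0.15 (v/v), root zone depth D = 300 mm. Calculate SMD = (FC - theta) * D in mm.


SMD = (FC - theta) * D
    = (0.33 - 0.15) * 300
    = 0.180 * 300
    = 54 mm


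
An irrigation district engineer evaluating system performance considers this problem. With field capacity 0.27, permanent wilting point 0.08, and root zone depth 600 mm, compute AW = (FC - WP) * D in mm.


AW = (FC - WP) * D
   = (0.27 - 0.08) * 600
   = 0.19 * 600
   = 114 mm


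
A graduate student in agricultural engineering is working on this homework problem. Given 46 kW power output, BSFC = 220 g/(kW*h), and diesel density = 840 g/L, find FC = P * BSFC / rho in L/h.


FC = P * BSFC / rho_fuel
   = 46 * 220 / 840
   = 10120 / 840
   = 12.05 L/h


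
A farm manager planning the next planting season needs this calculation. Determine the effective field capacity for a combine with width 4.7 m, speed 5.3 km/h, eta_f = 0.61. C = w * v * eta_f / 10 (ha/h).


C = w * v * eta_f / 10
  = 4.7 * 5.3 * 0.61 / 10
  = 15.20 / 10
  = 1.52 ha/h


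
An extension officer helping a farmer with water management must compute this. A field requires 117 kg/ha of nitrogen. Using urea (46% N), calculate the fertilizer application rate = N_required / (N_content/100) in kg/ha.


Rate = N_required / (N_content / 100)
     = 117 / (46 / 100)
     = 117 / 0.46
     = 254.35 kg/ha


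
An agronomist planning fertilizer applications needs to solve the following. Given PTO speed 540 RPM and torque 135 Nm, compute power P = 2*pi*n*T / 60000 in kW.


P = 2*pi*n*T / 60000
  = 2*pi * 540 * 135 / 60000
  = 458044.21 / 60000
  = 7.63 kW


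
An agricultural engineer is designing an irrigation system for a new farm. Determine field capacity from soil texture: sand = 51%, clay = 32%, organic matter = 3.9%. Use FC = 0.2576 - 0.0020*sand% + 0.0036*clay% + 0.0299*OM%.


FC = 0.2576 - 0.0020*51 + 0.0036*32 + 0.0299*3.9
   = 0.2576 - 0.1020 + 0.1152 + 0.1166
   = 0.3874


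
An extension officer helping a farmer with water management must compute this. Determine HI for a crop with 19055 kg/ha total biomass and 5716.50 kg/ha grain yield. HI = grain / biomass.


HI = grain_yield / biomass
   = 5716.50 / 19055
   = 0.30


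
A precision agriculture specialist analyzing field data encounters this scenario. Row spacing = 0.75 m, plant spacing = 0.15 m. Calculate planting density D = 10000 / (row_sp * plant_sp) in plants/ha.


D = 10000 / (row_sp * plant_sp)
  = 10000 / (0.75 * 0.15)
  = 10000 / 0.1125
  = 88888.89 plants/ha


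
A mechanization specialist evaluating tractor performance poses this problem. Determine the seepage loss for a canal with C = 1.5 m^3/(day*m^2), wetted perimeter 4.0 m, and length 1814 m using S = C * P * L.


S = C * P * L
  = 1.5 * 4.0 * 1814
  = 10884 m^3/day


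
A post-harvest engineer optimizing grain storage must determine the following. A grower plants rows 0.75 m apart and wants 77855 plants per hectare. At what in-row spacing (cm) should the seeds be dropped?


spacing = 10000 / (row_sp * density)
        = 10000 / (0.75 * 77855)
        = 10000 / 58391.25
        = 0.17126 m = 17.13 cm


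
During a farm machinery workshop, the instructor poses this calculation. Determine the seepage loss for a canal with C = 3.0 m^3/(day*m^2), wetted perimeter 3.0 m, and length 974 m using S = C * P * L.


S = C * P * L
  = 3.0 * 3.0 * 974
  = 8766 m^3/day


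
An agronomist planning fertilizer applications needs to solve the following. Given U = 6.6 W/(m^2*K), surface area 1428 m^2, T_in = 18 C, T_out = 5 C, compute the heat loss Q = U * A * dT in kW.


dT = 18 - (5) = 13 K
Q = U * A * dT
  = 6.6 * 1428 * 13
  = 122522.40 W = 122.52 kW


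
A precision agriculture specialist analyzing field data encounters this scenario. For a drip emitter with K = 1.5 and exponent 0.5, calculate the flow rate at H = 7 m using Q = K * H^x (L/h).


Q = K * H^x
  = 1.5 * 7^0.5
  = 1.5 * 2.6458
  = 3.97 L/h


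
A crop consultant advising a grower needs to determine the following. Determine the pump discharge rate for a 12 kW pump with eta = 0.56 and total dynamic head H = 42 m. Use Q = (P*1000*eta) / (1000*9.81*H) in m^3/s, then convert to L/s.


Q = (P * 1000 * eta) / (rho * g * H)
  = (12 * 1000 * 0.56) / (1000 * 9.81 * 42)
  = 6720 / 412020
  = 0.01631 m^3/s = 16.31 L/s


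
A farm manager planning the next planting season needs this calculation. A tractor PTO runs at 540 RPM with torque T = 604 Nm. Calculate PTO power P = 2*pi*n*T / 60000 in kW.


P = 2*pi*n*T / 60000
  = 2*pi * 540 * 604 / 60000
  = 2049323.72 / 60000
  = 34.16 kW


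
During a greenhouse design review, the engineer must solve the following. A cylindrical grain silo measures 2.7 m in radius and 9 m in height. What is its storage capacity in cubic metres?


V = pi * r^2 * h
  = pi * 2.7^2 * 9
  = pi * 7.29 * 9
  = 206.12 m^3


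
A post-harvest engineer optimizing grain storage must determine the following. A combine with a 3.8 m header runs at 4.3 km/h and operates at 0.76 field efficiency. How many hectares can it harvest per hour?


C = w * v * eta_f / 10
  = 3.8 * 4.3 * 0.76 / 10
  = 12.42 / 10
  = 1.24 ha/h


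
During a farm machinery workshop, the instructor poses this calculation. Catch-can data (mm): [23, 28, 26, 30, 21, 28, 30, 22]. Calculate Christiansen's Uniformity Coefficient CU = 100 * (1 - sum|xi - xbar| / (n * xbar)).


xbar = 208 / 8 = 26
sum|xi - xbar| = 24
CU = 100 * (1 - 24 / (8 * 26))
   = 100 * (1 - 0.1154)
   = 88.46%


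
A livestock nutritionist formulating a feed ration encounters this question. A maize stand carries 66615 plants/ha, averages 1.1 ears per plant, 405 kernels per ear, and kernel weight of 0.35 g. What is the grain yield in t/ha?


Y = density * ears * kernels * kw
  = 66615 * 1.1 * 405 * 0.35 g/ha
  = 10386943.88 g/ha
  = 10386.94 kg/ha = 10.39 t/ha


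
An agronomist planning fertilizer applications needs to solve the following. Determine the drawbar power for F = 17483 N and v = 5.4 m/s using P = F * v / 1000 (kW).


P = F * v / 1000
  = 17483 * 5.4 / 1000
  = 94408.20 / 1000
  = 94.41 kW


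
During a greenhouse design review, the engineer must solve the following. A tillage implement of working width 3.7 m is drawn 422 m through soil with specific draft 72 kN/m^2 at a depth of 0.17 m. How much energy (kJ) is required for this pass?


E = k * d * w * L
  = 72 * 0.17 * 3.7 * 422
  = 19111.54 kJ


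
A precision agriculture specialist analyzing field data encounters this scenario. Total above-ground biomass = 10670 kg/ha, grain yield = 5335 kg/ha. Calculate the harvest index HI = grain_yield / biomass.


HI = grain_yield / biomass
   = 5335 / 10670
   = 0.50


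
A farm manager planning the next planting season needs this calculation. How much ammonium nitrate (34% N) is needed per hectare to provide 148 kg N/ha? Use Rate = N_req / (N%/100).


Rate = N_required / (N_content / 100)
     = 148 / (34 / 100)
     = 148 / 0.34
     = 435.29 kg/ha


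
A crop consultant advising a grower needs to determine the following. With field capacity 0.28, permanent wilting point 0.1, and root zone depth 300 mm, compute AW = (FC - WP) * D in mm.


AW = (FC - WP) * D
   = (0.28 - 0.1) * 300
   = 0.18 * 300
   = 54 mm


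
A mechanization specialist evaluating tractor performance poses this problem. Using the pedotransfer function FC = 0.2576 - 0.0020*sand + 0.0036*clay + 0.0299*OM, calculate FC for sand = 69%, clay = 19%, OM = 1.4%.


FC = 0.2576 - 0.0020*69 + 0.0036*19 + 0.0299*1.4
   = 0.2576 - 0.1380 + 0.0684 + 0.0419
   = 0.2299


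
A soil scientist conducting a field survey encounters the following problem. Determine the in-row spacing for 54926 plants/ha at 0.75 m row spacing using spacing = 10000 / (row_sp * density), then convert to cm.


spacing = 10000 / (row_sp * density)
        = 10000 / (0.75 * 54926)
        = 10000 / 41194.50
        = 0.24275 m = 24.28 cm


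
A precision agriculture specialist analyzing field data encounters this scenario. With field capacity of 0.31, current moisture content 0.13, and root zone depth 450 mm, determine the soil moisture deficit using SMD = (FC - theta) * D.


SMD = (FC - theta) * D
    = (0.31 - 0.13) * 450
    = 0.180 * 450
    = 81 mm


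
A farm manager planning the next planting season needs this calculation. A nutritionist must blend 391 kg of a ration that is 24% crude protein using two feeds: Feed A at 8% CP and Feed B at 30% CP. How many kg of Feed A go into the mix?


parts_A = CP_b - target = 30 - 24 = 6
parts_B = target - CP_a = 24 - 8 = 16
total_parts = 6 + 16 = 22
Feed A = 391 * 6 / 22 = 106.64 kg
Feed B = 391 * 16 / 22 = 284.36 kg

106.64 kg


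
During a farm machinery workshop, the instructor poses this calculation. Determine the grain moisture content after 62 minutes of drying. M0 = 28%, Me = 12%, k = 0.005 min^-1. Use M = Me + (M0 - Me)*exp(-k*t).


M = Me + (M0 - Me) * e^(-k*t)
  = 12 + (28 - 12) * e^(-0.005*62)
  = 12 + 16 * e^(-0.310)
  = 12 + 16 * 0.73345
  = 12 + 11.7352
  = 23.74%


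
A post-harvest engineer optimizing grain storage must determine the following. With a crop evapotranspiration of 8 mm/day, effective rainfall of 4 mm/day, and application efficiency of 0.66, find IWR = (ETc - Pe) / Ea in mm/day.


IWR = (ETc - Pe) / Ea
    = (8 - 4) / 0.66
    = 4 / 0.66
    = 6.06 mm/day


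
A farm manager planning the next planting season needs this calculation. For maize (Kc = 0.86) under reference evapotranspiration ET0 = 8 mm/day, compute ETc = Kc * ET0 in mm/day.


ETc = Kc * ET0
    = 0.86 * 8
    = 6.88 mm/day


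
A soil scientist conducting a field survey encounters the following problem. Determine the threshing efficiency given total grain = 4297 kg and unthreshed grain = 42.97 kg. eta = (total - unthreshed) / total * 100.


eta = (total - unthreshed) / total * 100
    = (4297 - 42.97) / 4297 * 100
    = 4254.03 / 4297 * 100
    = 99%


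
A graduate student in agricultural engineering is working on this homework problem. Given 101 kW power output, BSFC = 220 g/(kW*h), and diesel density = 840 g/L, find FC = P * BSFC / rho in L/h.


FC = P * BSFC / rho_fuel
   = 101 * 220 / 840
   = 22220 / 840
   = 26.45 L/h


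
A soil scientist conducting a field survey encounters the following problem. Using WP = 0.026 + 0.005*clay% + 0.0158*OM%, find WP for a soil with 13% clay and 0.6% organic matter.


WP = 0.026 + 0.005*13 + 0.0158*0.6
   = 0.026 + 0.0650 + 0.0095
   = 0.1005


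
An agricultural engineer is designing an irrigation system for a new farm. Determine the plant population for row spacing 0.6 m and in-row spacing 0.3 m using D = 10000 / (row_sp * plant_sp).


D = 10000 / (row_sp * plant_sp)
  = 10000 / (0.6 * 0.3)
  = 10000 / 0.1800
  = 55555.56 plants/ha


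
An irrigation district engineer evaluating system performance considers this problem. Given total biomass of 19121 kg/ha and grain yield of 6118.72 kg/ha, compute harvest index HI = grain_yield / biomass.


HI = grain_yield / biomass
   = 6118.72 / 19121
   = 0.32


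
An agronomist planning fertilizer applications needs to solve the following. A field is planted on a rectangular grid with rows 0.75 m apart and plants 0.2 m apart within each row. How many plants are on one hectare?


D = 10000 / (row_sp * plant_sp)
  = 10000 / (0.75 * 0.2)
  = 10000 / 0.1500
  = 66666.67 plants/ha


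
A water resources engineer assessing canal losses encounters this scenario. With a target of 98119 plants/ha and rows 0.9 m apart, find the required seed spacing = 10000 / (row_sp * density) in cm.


spacing = 10000 / (row_sp * density)
        = 10000 / (0.9 * 98119)
        = 10000 / 88307.10
        = 0.11324 m = 11.32 cm


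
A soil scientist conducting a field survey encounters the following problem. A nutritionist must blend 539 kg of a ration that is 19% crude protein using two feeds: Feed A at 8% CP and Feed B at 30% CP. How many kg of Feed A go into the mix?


parts_A = CP_b - target = 30 - 19 = 11
parts_B = target - CP_a = 19 - 8 = 11
total_parts = 11 + 11 = 22
Feed A = 539 * 11 / 22 = 269.50 kg
Feed B = 539 * 11 / 22 = 269.50 kg


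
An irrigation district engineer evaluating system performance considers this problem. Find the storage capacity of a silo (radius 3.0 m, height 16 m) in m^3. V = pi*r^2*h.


V = pi * r^2 * h
  = pi * 3.0^2 * 16
  = pi * 9 * 16
  = 452.39 m^3


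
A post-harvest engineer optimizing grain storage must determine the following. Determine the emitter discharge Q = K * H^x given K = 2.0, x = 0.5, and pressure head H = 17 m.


Q = K * H^x
  = 2.0 * 17^0.5
  = 2.0 * 4.1231
  = 8.25 L/h


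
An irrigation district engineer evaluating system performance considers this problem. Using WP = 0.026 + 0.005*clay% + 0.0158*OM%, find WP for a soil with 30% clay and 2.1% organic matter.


WP = 0.026 + 0.005*30 + 0.0158*2.1
   = 0.026 + 0.1500 + 0.0332
   = 0.2092


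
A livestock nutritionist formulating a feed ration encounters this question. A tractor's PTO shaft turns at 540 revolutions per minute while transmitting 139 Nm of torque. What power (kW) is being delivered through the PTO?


P = 2*pi*n*T / 60000
  = 2*pi * 540 * 139 / 60000
  = 471615.89 / 60000
  = 7.86 kW


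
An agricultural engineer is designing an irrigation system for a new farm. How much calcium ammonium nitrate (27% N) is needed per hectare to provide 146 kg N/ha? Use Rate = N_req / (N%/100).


Rate = N_required / (N_content / 100)
     = 146 / (27 / 100)
     = 146 / 0.27
     = 540.74 kg/ha


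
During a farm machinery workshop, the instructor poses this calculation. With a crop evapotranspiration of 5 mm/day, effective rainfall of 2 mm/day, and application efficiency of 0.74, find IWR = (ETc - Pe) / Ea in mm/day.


IWR = (ETc - Pe) / Ea
    = (5 - 2) / 0.74
    = 3 / 0.74
    = 4.05 mm/day


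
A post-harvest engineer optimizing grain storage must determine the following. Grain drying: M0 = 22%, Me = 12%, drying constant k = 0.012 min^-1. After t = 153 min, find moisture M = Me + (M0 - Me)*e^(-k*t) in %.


M = Me + (M0 - Me) * e^(-k*t)
  = 12 + (22 - 12) * e^(-0.012*153)
  = 12 + 10 * e^(-1.836)
  = 12 + 10 * 0.15945
  = 12 + 1.5945
  = 13.59%


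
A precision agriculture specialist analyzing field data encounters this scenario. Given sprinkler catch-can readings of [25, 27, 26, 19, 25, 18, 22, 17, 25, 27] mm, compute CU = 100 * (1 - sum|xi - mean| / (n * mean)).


xbar = 231 / 10 = 23.100
sum|xi - xbar| = 32.800
CU = 100 * (1 - 32.800 / (10 * 23.100))
   = 100 * (1 - 0.1420)
   = 85.80%


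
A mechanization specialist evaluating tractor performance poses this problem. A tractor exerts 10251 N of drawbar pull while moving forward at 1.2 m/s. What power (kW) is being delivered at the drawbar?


P = F * v / 1000
  = 10251 * 1.2 / 1000
  = 12301.20 / 1000
  = 12.30 kW


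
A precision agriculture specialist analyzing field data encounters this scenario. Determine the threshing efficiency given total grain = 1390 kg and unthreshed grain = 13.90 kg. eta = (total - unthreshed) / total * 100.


eta = (total - unthreshed) / total * 100
    = (1390 - 13.90) / 1390 * 100
    = 1376.10 / 1390 * 100
    = 99%


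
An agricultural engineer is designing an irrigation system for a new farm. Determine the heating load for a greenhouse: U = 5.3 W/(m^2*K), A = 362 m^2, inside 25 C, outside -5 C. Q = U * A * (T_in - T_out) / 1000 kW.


dT = 25 - (-5) = 30 K
Q = U * A * dT
  = 5.3 * 362 * 30
  = 57558 W = 57.56 kW


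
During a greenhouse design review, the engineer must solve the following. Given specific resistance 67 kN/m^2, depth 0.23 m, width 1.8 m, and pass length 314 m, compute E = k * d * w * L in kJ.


E = k * d * w * L
  = 67 * 0.23 * 1.8 * 314
  = 8709.73 kJ


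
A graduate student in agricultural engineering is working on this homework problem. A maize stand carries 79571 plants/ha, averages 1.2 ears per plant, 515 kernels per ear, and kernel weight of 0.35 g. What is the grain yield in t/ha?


Y = density * ears * kernels * kw
  = 79571 * 1.2 * 515 * 0.35 g/ha
  = 17211207.30 g/ha
  = 17211.21 kg/ha = 17.21 t/ha


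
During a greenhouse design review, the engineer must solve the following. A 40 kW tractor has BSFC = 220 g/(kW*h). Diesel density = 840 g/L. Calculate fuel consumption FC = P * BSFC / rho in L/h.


FC = P * BSFC / rho_fuel
   = 40 * 220 / 840
   = 8800 / 840
   = 10.48 L/h


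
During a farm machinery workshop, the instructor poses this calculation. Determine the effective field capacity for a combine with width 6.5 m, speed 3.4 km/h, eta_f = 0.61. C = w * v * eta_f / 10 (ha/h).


C = w * v * eta_f / 10
  = 6.5 * 3.4 * 0.61 / 10
  = 13.48 / 10
  = 1.35 ha/h


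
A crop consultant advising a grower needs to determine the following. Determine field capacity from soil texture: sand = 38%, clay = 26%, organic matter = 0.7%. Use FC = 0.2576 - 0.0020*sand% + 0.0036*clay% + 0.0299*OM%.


FC = 0.2576 - 0.0020*38 + 0.0036*26 + 0.0299*0.7
   = 0.2576 - 0.0760 + 0.0936 + 0.0209
   = 0.2961


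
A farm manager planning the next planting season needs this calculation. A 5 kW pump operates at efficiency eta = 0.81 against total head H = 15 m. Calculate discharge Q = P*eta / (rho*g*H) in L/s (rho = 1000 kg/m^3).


Q = (P * 1000 * eta) / (rho * g * H)
  = (5 * 1000 * 0.81) / (1000 * 9.81 * 15)
  = 4050 / 147150
  = 0.02752 m^3/s = 27.52 L/s


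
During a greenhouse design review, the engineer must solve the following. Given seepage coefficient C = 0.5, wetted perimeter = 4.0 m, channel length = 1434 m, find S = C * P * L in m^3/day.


S = C * P * L
  = 0.5 * 4.0 * 1434
  = 2868 m^3/day


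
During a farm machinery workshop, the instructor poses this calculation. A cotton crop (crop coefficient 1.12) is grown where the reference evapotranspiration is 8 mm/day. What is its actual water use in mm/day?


ETc = Kc * ET0
    = 1.12 * 8
    = 8.96 mm/day


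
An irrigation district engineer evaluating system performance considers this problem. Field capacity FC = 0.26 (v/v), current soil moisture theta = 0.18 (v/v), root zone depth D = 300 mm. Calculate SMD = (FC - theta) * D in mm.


SMD = (FC - theta) * D
    = (0.26 - 0.18) * 300
    = 0.080 * 300
    = 24 mm


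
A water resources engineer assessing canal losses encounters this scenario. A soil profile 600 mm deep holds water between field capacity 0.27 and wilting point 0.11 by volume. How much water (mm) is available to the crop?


AW = (FC - WP) * D
   = (0.27 - 0.11) * 600
   = 0.16 * 600
   = 96 mm


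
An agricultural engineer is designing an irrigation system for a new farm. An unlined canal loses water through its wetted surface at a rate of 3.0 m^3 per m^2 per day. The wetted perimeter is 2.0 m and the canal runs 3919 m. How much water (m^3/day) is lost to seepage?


S = C * P * L
  = 3.0 * 2.0 * 3919
  = 23514 m^3/day


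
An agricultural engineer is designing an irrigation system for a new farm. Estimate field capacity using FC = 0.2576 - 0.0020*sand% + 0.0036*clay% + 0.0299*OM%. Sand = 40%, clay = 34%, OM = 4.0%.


FC = 0.2576 - 0.0020*40 + 0.0036*34 + 0.0299*4.0
   = 0.2576 - 0.0800 + 0.1224 + 0.1196
   = 0.4196


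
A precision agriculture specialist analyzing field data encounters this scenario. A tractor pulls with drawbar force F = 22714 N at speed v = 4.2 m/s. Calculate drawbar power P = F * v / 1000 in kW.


P = F * v / 1000
  = 22714 * 4.2 / 1000
  = 95398.80 / 1000
  = 95.40 kW


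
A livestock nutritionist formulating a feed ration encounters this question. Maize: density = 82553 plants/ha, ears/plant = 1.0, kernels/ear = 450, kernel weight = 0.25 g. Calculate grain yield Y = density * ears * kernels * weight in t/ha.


Y = density * ears * kernels * kw
  = 82553 * 1.0 * 450 * 0.25 g/ha
  = 9287212.50 g/ha
  = 9287.21 kg/ha = 9.29 t/ha


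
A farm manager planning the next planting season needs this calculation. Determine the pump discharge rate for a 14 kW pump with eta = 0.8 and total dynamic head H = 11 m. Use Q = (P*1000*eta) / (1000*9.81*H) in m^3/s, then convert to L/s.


Q = (P * 1000 * eta) / (rho * g * H)
  = (14 * 1000 * 0.8) / (1000 * 9.81 * 11)
  = 11200 / 107910
  = 0.10379 m^3/s = 103.79 L/s


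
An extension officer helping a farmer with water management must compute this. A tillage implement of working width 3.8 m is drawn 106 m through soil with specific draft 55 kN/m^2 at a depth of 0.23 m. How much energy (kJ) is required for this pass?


E = k * d * w * L
  = 55 * 0.23 * 3.8 * 106
  = 5095.42 kJ


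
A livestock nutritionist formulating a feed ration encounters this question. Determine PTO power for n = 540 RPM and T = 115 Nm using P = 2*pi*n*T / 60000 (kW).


P = 2*pi*n*T / 60000
  = 2*pi * 540 * 115 / 60000
  = 390185.81 / 60000
  = 6.50 kW


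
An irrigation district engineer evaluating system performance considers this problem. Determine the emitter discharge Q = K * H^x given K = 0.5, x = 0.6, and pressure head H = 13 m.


Q = K * H^x
  = 0.5 * 13^0.6
  = 0.5 * 4.6598
  = 2.33 L/h


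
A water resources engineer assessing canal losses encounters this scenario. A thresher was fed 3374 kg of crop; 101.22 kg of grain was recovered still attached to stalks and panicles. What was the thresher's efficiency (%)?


eta = (total - unthreshed) / total * 100
    = (3374 - 101.22) / 3374 * 100
    = 3272.78 / 3374 * 100
    = 97%


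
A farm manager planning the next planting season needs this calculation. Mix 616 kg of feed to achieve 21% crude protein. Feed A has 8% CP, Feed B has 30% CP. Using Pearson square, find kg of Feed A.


parts_A = CP_b - target = 30 - 21 = 9
parts_B = target - CP_a = 21 - 8 = 13
total_parts = 9 + 13 = 22
Feed A = 616 * 9 / 22 = 252 kg
Feed B = 616 * 13 / 22 = 364 kg

252 kg
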